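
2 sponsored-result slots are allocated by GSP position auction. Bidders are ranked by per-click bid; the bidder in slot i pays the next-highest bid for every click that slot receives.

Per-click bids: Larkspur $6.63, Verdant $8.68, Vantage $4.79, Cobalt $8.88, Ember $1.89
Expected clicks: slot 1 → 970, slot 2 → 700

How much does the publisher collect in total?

Sorting advertisers: $8.88 (Cobalt) > $8.68 (Verdant) > $6.63 (Larkspur) > …
Slot 1: Cobalt pays $8.68 × 970 = $8419.60
Slot 2: Verdant pays $6.63 × 700 = $4641.00
Total = $13060.60

Total revenue: $13060.60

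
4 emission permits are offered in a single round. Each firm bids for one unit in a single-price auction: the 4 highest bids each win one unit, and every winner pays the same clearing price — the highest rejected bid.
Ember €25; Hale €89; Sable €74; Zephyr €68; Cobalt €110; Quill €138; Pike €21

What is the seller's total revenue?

Ordering the bids: 138 (Quill), 110 (Cobalt), 89 (Hale), 74 (Sable), 68 (Zephyr), 25 (Ember), …
Top 4: Quill, Cobalt, Hale, Sable.
First losing bid is Zephyr's €68, which sets the uniform price.
Total revenue = 4 × €68 = €272.

Total revenue: €272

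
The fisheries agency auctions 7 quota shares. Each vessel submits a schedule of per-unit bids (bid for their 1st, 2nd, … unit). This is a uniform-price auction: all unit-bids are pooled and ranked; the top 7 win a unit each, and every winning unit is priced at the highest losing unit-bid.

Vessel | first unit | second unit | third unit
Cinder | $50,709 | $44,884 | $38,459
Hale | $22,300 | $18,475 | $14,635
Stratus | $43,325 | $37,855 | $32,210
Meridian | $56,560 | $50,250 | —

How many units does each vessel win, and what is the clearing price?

Cinder 3, Meridian 2, Stratus 2; clearing price $32,210

Pooled unit-bids ranked (top 7): 56,560 (Meridian-1), 50,709 (Cinder-1), 50,250 (Meridian-2), 44,884 (Cinder-2), 43,325 (Stratus-1), 38,459 (Cinder-3), 37,855 (Stratus-2)
First bid not allocated: $32,210.
Allocation: Cinder 3, Meridian 2, Stratus 2.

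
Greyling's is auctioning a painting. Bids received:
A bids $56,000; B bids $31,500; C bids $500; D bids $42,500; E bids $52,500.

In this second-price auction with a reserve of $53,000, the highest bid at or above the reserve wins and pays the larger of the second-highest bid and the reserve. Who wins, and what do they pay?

A pays $53,000

Second-price auction with a reserve of $53,000: the highest bid at or above the reserve wins and pays the larger of the second-highest bid and the reserve.
Bids ranked: 56,000 (A) > 52,500 (E) > 42,500 (D) > 31,500 (B) > 500 (C)
A has the top bid at or above the reserve ($56,000).
Second-highest bid $52,500 is below the reserve $53,000, so the reserve binds → payment $53,000.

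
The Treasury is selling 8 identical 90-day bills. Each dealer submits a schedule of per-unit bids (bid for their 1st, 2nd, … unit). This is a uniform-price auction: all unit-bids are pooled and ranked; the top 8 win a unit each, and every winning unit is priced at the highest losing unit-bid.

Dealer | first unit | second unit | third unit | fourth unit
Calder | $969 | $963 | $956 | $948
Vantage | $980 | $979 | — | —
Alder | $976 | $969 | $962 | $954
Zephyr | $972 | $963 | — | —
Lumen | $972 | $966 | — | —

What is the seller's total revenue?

Total revenue: $7,704

Pooled unit-bids ranked (top 8): 980 (Vantage-1), 979 (Vantage-2), 976 (Alder-1), 972 (Zephyr-1), 972 (Lumen-1), 969 (Calder-1), 969 (Alder-2), 966 (Lumen-2)
Highest rejected unit-bid = $963.
Allocation: Alder 2, Calder 1, Lumen 2, Vantage 2, Zephyr 1. Every unit priced at $963.
Revenue = 8 × 963 = $7,704.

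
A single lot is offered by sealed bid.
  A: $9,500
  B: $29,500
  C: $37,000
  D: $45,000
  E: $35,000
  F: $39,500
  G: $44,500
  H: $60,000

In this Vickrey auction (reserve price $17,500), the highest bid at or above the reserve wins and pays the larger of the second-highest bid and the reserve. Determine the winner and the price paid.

H pays $45,000

Sorting bids: 60,000 (H) > 45,000 (D) > 44,500 (G) > 39,500 (F) > 37,000 (C) > 35,000 (E) > …
H has the top bid at or above the reserve ($60,000).
max(second-highest $45,000, reserve $17,500) = $45,000; the reserve does not bind.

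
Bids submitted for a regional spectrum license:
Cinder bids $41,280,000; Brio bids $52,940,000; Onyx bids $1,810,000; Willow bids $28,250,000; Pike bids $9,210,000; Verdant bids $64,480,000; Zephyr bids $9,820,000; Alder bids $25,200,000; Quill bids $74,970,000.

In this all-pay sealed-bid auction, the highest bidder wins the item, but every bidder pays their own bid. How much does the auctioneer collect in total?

Rule: the highest bidder wins the item, but every bidder pays their own bid.
Bids ranked: 74,970,000 (Quill) > 64,480,000 (Verdant) > 52,940,000 (Brio) > 41,280,000 (Cinder) > 28,250,000 (Willow) > 25,200,000 (Alder) > …
Every bidder forfeits their bid regardless of winning.
Revenue = 41,280,000 + 52,940,000 + 1,810,000 + 28,250,000 + 9,210,000 + 64,480,000 + 9,820,000 + 25,200,000 + 74,970,000 = $307,960,000.

Total revenue: $307,960,000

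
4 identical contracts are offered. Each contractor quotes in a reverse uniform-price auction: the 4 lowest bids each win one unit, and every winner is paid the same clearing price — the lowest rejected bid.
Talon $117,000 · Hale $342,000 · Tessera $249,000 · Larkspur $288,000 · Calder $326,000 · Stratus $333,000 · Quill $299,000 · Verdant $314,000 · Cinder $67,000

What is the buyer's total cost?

Total cost: $1,196,000

Sorting: 67,000 (Cinder), 117,000 (Talon), 249,000 (Tessera), 288,000 (Larkspur), 299,000 (Quill), 314,000 (Verdant), …
The 4 lowest are Cinder, Talon, Tessera, Larkspur.
Clearing price = lowest rejected bid = $299,000.
Total cost = 4 × $299,000 = $1,196,000.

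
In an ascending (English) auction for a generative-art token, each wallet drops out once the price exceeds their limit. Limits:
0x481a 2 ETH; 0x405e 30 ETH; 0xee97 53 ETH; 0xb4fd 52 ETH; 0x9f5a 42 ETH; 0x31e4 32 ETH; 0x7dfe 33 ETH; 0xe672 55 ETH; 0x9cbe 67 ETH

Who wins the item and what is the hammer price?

0x9cbe wins at 55 ETH

Sorting limits: 67 (0x9cbe) > 55 (0xe672) > 53 (0xee97) > 52 (0xb4fd) > 42 (0x9f5a) > 33 (0x7dfe) > …
0xe672 is the last rival to drop out, at 55 ETH; 0x9cbe remains and wins at that price.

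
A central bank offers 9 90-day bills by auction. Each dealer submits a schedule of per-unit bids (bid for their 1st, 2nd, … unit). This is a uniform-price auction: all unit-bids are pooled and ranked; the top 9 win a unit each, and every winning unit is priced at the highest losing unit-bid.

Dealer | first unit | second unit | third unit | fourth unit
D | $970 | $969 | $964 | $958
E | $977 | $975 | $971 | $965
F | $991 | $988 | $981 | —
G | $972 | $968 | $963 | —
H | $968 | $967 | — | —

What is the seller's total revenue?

Merging the schedules and taking the best 9: 991 (F-1), 988 (F-2), 981 (F-3), 977 (E-1), 975 (E-2), 972 (G-1), 971 (E-3), 970 (D-1), 969 (D-2)
Highest rejected unit-bid = $968.
Allocation: D 2, E 3, F 3, G 1. Every unit priced at $968.
Revenue = 9 × 968 = $8,712.

Total revenue: $8,712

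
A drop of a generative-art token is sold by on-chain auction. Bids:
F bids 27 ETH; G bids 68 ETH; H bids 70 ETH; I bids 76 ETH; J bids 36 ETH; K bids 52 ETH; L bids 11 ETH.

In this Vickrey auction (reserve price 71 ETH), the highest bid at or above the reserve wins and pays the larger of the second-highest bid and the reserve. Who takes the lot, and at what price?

I pays 71 ETH

Bids in order: 76 (I) > 70 (H) > 68 (G) > 52 (K) > 36 (J) > 27 (F) > …
Highest eligible bid: I at 76 ETH.
max(second-highest 70 ETH, reserve 71 ETH) = 71 ETH.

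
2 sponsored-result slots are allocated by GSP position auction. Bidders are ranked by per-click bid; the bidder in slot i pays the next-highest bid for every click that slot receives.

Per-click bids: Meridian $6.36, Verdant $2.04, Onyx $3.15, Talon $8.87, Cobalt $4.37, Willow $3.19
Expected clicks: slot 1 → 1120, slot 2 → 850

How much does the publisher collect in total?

Per-click bids in order: $8.87 (Talon) > $6.36 (Meridian) > $4.37 (Cobalt) > …
Slot 1: Talon pays $6.36 × 1120 = $7123.20
Slot 2: Meridian pays $4.37 × 850 = $3714.50
Total = $10837.70

Total revenue: $10837.70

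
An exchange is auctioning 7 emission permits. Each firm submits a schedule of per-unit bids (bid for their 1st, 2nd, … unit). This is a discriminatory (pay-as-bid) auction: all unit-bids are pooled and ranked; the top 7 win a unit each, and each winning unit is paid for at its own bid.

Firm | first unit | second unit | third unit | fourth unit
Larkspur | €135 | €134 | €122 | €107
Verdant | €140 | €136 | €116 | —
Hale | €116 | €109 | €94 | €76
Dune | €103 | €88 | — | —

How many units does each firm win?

Merging the schedules and taking the best 7: 140 (Verdant-1), 136 (Verdant-2), 135 (Larkspur-1), 134 (Larkspur-2), 122 (Larkspur-3), 116 (Verdant-3), 116 (Hale-1)
Next rejected bid: €109 (not a price — pay-as-bid).
Allocation: Hale 1, Larkspur 3, Verdant 3.

Hale 1, Larkspur 3, Verdant 3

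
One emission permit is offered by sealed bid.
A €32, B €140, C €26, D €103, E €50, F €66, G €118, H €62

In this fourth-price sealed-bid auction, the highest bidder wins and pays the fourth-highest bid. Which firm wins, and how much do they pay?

Sorting bids: 140 (B) > 118 (G) > 103 (D) > 66 (F) > 62 (H) > 50 (E) > …
B wins; payment is bid #4 in the ranking = €66.

B pays €66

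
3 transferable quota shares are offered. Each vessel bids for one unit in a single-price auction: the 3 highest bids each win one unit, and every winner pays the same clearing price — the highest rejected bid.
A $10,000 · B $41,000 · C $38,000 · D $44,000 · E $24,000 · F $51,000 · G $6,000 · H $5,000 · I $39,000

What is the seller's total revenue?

Total revenue: $117,000

Ordering the bids: 51,000 (F), 44,000 (D), 41,000 (B), 39,000 (I), 38,000 (C), …
The 3 highest are F, D, B.
Clearing price = highest rejected bid = $39,000.
Total revenue = 3 × $39,000 = $117,000.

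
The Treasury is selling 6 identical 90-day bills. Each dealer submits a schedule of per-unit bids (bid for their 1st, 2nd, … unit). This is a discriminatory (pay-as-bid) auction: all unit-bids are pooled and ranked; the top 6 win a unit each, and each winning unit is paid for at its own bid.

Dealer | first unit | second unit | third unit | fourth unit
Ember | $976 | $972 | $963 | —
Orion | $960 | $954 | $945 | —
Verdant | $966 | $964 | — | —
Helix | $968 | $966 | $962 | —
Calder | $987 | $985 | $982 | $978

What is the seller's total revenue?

Total revenue: $5,880

Pooled unit-bids ranked (top 6): 987 (Calder-1), 985 (Calder-2), 982 (Calder-3), 978 (Calder-4), 976 (Ember-1), 972 (Ember-2)
Next rejected bid: $968 (not a price — pay-as-bid).
Each winning unit pays its own bid.
Revenue = 987 + 985 + 982 + 978 + 976 + 972 = $5,880.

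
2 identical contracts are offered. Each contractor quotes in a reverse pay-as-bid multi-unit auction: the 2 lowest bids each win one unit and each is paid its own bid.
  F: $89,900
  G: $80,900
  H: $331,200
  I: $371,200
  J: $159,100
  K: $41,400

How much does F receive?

Bids ranked low→high: 41,400 (K), 80,900 (G), 89,900 (F), 159,100 (J), …
Winners (2 units): K, G.
F does not win → $0.

F is paid $0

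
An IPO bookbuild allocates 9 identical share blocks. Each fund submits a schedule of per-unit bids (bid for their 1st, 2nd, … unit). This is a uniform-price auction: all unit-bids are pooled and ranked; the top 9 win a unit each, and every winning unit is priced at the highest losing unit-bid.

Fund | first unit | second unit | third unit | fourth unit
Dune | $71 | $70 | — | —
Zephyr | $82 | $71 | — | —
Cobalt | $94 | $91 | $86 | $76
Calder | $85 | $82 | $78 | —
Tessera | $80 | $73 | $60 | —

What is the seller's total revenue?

Pooled unit-bids ranked (top 9): 94 (Cobalt-1), 91 (Cobalt-2), 86 (Cobalt-3), 85 (Calder-1), 82 (Zephyr-1), 82 (Calder-2), 80 (Tessera-1), 78 (Calder-3), 76 (Cobalt-4)
First bid not allocated: $73.
Allocation: Calder 3, Cobalt 4, Tessera 1, Zephyr 1. Every unit priced at $73.
Revenue = 9 × 73 = $657.

Total revenue: $657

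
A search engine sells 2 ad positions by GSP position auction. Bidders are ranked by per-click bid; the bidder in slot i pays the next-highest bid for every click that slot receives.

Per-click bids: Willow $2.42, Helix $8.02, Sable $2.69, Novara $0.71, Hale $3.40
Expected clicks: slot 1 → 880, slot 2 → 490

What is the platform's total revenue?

Total revenue: $4310.10

Ranked by bid: $8.02 (Helix) > $3.40 (Hale) > $2.69 (Sable) > …
Slot 1: Helix pays $3.40 × 880 = $2992.00
Slot 2: Hale pays $2.69 × 490 = $1318.10
Total = $4310.10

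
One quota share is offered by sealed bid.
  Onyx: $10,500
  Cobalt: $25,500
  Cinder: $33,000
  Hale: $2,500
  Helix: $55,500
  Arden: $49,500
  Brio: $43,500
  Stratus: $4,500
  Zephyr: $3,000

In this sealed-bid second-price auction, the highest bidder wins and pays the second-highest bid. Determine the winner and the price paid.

Bids ranked: 55,500 (Helix) > 49,500 (Arden) > 43,500 (Brio) > 33,000 (Cinder) > 25,500 (Cobalt) > 10,500 (Onyx) > …
Second-price: Helix pays Arden's bid of $49,500.

Helix pays $49,500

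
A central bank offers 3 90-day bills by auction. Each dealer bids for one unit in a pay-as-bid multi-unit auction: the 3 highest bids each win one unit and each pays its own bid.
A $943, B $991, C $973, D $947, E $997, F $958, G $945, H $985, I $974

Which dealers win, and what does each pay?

E $997, B $991, H $985

Bids ranked high→low: 997 (E), 991 (B), 985 (H), 974 (I), 973 (C), …
The 3 highest are E, B, H.
Each winner pays its own bid: E $997, B $991, H $985.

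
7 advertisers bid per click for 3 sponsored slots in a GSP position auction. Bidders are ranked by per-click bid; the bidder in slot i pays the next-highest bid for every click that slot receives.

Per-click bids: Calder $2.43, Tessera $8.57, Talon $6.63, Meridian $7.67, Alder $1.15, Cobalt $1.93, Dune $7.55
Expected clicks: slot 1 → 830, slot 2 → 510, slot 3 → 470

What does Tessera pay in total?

Tessera pays $6366.10

Ranked by bid: $8.57 (Tessera) > $7.67 (Meridian) > $7.55 (Dune) > $6.63 (Talon) > …
Tessera holds slot 1 → pays next bid $7.67 × 830 clicks = $6366.10.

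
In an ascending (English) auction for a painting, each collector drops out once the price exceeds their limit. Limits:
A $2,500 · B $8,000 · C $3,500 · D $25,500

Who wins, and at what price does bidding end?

D wins at $8,000

Open ascending-bid auction: the price rises until one bidder remains; the winner pays the price at which the last rival dropped out.
Limits ranked: 25,500 (D) > 8,000 (B) > 3,500 (C) > 2,500 (A)
Once the price passes $8,000, only D is left; the hammer falls at B's limit of $8,000.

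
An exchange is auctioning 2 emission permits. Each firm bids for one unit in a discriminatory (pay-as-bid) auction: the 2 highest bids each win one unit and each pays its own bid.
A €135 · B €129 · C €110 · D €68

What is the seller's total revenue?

Total revenue: €264

Bids ranked high→low: 135 (A), 129 (B), 110 (C), 68 (D)
Top 2: A, B.
Total revenue = 135 + 129 = €264.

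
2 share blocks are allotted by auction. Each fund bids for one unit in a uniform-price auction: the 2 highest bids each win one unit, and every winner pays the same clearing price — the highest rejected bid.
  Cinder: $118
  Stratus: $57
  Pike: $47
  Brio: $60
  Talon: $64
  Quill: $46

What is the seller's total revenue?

Sorting: 118 (Cinder), 64 (Talon), 60 (Brio), 57 (Stratus), …
Top 2: Cinder, Talon.
Clearing price = highest rejected bid = $60.
Total revenue = 2 × $60 = $120.

Total revenue: $120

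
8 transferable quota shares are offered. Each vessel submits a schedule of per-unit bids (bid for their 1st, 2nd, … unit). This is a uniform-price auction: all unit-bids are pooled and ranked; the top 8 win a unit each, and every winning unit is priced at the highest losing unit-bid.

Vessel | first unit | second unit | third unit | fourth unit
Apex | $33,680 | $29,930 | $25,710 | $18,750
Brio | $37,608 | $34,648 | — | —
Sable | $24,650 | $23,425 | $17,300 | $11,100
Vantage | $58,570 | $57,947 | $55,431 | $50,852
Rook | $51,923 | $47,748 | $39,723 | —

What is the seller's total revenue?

All unit-bids, highest first — top 8: 58,570 (Vantage-1), 57,947 (Vantage-2), 55,431 (Vantage-3), 51,923 (Rook-1), 50,852 (Vantage-4), 47,748 (Rook-2), 39,723 (Rook-3), 37,608 (Brio-1)
The (k+1)-th unit-bid is $34,648.
Allocation: Brio 1, Rook 3, Vantage 4. Every unit priced at $34,648.
Revenue = 8 × 34,648 = $277,184.

Total revenue: $277,184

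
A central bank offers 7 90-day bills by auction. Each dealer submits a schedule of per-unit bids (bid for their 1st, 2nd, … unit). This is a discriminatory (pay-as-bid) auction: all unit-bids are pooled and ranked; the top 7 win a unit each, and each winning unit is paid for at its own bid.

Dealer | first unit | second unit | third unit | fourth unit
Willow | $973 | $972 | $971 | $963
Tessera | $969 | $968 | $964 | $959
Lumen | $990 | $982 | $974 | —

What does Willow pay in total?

Willow pays $2,916

All unit-bids, highest first — top 7: 990 (Lumen-1), 982 (Lumen-2), 974 (Lumen-3), 973 (Willow-1), 972 (Willow-2), 971 (Willow-3), 969 (Tessera-1)
Next rejected bid: $968 (not a price — pay-as-bid).
Willow's winning unit-bids: 973 + 972 + 971 = $2,916.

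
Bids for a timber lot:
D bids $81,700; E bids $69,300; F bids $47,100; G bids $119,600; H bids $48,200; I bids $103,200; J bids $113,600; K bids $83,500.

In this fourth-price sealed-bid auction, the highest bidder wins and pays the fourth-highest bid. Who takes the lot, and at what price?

G pays $83,500

Bids in order: 119,600 (G) > 113,600 (J) > 103,200 (I) > 83,500 (K) > 81,700 (D) > 69,300 (E) > …
G wins; payment is bid #4 in the ranking = $83,500.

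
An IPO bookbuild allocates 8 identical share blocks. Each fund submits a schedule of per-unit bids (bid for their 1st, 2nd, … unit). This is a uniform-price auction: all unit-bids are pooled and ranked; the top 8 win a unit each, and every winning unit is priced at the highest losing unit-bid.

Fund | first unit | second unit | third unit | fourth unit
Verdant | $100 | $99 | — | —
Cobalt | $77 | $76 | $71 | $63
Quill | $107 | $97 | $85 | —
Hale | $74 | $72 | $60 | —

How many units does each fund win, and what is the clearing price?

Pooled unit-bids ranked (top 8): 107 (Quill-1), 100 (Verdant-1), 99 (Verdant-2), 97 (Quill-2), 85 (Quill-3), 77 (Cobalt-1), 76 (Cobalt-2), 74 (Hale-1)
The (k+1)-th unit-bid is $72.
Allocation: Cobalt 2, Hale 1, Quill 3, Verdant 2.

Cobalt 2, Hale 1, Quill 3, Verdant 2; clearing price $72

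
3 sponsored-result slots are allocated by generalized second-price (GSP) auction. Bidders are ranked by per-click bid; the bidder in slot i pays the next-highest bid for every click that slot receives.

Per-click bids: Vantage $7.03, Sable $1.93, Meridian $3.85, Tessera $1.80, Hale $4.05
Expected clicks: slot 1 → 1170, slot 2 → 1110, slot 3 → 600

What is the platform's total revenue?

Total revenue: $10170.00

Per-click bids in order: $7.03 (Vantage) > $4.05 (Hale) > $3.85 (Meridian) > $1.93 (Sable) > …
Slot 1: Vantage pays $4.05 × 1170 = $4738.50
Slot 2: Hale pays $3.85 × 1110 = $4273.50
Slot 3: Meridian pays $1.93 × 600 = $1158.00
Total = $10170.00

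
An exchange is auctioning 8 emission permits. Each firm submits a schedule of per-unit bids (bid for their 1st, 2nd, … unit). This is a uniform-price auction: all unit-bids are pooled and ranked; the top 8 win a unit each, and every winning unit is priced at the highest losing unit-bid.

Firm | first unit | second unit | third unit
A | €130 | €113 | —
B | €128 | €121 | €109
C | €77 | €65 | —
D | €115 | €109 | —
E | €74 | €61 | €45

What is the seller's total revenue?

Total revenue: €592

Merging the schedules and taking the best 8: 130 (A-1), 128 (B-1), 121 (B-2), 115 (D-1), 113 (A-2), 109 (B-3), 109 (D-2), 77 (C-1)
Highest rejected unit-bid = €74.
Allocation: A 2, B 3, C 1, D 2. Every unit priced at €74.
Revenue = 8 × 74 = €592.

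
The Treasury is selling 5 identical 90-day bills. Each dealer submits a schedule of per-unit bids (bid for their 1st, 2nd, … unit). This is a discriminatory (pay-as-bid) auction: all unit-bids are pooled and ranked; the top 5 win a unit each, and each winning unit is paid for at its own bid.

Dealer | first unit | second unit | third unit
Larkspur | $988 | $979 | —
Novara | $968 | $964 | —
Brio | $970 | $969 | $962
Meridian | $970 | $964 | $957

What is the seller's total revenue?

Total revenue: $4,876

All unit-bids, highest first — top 5: 988 (Larkspur-1), 979 (Larkspur-2), 970 (Brio-1), 970 (Meridian-1), 969 (Brio-2)
Next rejected bid: $968 (not a price — pay-as-bid).
Each winning unit pays its own bid.
Revenue = 988 + 979 + 970 + 970 + 969 = $4,876.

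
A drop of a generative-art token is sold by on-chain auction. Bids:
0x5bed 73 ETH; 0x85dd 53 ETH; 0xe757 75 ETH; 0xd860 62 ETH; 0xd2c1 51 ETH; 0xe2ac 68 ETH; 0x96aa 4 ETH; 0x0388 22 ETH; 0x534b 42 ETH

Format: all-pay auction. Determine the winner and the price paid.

Bids in order: 75 (0xe757) > 73 (0x5bed) > 68 (0xe2ac) > 62 (0xd860) > 53 (0x85dd) > 51 (0xd2c1) > …
0xe757 is highest and takes the item; every bidder forfeits their bid.

0xe757 pays 75 ETH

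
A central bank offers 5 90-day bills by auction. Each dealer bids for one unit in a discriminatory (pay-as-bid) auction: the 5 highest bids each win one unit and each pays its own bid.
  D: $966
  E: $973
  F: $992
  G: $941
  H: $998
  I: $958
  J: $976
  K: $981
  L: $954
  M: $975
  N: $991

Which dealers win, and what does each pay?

H $998, F $992, N $991, K $981, J $976

Sorting: 998 (H), 992 (F), 991 (N), 981 (K), 976 (J), 975 (M), 973 (E), …
Winners (5 units): H, F, N, K, J.
Each winner pays its own bid: H $998, F $992, N $991, K $981, J $976.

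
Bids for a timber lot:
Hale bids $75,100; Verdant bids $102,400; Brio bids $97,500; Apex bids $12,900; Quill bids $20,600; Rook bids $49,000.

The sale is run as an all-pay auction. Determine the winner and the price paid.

Verdant pays $102,400

Bids ranked: 102,400 (Verdant) > 97,500 (Brio) > 75,100 (Hale) > 49,000 (Rook) > 20,600 (Quill) > 12,900 (Apex)
Verdant wins with the top bid; all bids are sunk regardless.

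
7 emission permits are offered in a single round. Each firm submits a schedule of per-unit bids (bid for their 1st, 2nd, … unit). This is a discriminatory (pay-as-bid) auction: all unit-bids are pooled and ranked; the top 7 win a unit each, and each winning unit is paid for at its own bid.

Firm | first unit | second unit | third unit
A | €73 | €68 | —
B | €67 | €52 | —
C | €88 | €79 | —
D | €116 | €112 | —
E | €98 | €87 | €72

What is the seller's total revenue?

Total revenue: €653

Pooled unit-bids ranked (top 7): 116 (D-1), 112 (D-2), 98 (E-1), 88 (C-1), 87 (E-2), 79 (C-2), 73 (A-1)
Next rejected bid: €72 (not a price — pay-as-bid).
Each winning unit pays its own bid.
Revenue = 116 + 112 + 98 + 88 + 87 + 79 + 73 = €653.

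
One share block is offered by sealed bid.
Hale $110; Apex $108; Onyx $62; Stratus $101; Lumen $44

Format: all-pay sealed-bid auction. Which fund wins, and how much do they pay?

Rule: the highest bidder wins the item, but every bidder pays their own bid.
Bids ranked: 110 (Hale) > 108 (Apex) > 101 (Stratus) > 62 (Onyx) > 44 (Lumen)
Hale is highest and takes the item; every bidder forfeits their bid.

Hale pays $110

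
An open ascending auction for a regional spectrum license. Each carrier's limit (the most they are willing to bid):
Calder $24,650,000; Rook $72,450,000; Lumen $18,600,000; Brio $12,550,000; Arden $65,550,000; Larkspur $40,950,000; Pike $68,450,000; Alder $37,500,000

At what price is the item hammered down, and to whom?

Rook wins at $68,450,000

Rule: the price rises until one bidder remains; the winner pays the price at which the last rival dropped out.
Limits ranked: 72,450,000 (Rook) > 68,450,000 (Pike) > 65,550,000 (Arden) > 40,950,000 (Larkspur) > 37,500,000 (Alder) > 24,650,000 (Calder) > …
Bidding ends when Pike exits at $68,450,000; Rook takes it.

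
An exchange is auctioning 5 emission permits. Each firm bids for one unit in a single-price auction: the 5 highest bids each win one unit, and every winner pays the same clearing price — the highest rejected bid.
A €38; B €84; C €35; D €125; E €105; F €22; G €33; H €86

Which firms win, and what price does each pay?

Sorting: 125 (D), 105 (E), 86 (H), 84 (B), 38 (A), 35 (C), 33 (G), …
Winners (5 units): D, E, H, B, A.
Clearing price = highest rejected bid = €35.

D, E, H, B, A; each pays €35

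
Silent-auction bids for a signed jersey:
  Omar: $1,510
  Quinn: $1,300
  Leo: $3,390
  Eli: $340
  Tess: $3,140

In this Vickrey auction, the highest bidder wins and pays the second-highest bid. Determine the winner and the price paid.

Leo pays $3,140

Rule: the highest bidder wins and pays the second-highest bid.
Bids in order: 3,390 (Leo) > 3,140 (Tess) > 1,510 (Omar) > 1,300 (Quinn) > 340 (Eli)
Second-price: Leo pays Tess's bid of $3,140.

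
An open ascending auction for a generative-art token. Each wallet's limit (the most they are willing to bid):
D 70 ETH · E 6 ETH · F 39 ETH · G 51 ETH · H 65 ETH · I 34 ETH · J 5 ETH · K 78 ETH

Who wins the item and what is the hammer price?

K wins at 70 ETH

Sorting limits: 78 (K) > 70 (D) > 65 (H) > 51 (G) > 39 (F) > 34 (I) > …
Bidding ends when D exits at 70 ETH; K takes it.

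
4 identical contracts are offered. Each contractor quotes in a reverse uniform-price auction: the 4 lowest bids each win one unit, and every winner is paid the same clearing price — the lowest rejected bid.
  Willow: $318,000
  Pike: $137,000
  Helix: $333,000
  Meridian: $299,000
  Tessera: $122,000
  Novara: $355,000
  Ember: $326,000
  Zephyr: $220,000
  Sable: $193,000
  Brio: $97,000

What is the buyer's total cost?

Total cost: $880,000

Bids ranked low→high: 97,000 (Brio), 122,000 (Tessera), 137,000 (Pike), 193,000 (Sable), 220,000 (Zephyr), 299,000 (Meridian), …
Winners (4 units): Brio, Tessera, Pike, Sable.
Clearing price = lowest rejected bid = $220,000.
Total cost = 4 × $220,000 = $880,000.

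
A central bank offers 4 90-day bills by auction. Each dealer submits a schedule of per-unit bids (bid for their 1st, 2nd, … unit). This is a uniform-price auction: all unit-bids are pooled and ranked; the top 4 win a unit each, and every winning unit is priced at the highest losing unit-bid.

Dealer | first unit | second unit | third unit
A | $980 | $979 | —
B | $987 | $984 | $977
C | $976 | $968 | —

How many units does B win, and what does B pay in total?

All unit-bids, highest first — top 4: 987 (B-1), 984 (B-2), 980 (A-1), 979 (A-2)
The (k+1)-th unit-bid is $977.
B wins 2 unit(s) at $977 each.

B: 2 units, pays $1,954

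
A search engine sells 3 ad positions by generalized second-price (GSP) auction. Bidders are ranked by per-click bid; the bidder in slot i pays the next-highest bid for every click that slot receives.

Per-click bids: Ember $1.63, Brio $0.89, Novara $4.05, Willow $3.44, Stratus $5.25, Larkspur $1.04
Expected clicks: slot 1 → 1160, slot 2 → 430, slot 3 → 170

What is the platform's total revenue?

Total revenue: $6454.30

Per-click bids in order: $5.25 (Stratus) > $4.05 (Novara) > $3.44 (Willow) > $1.63 (Ember) > …
Slot 1: Stratus pays $4.05 × 1160 = $4698.00
Slot 2: Novara pays $3.44 × 430 = $1479.20
Slot 3: Willow pays $1.63 × 170 = $277.10
Total = $6454.30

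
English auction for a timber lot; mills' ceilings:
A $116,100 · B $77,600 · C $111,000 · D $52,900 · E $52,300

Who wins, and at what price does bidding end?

A wins at $111,000

Limits in order: 116,100 (A) > 111,000 (C) > 77,600 (B) > 52,900 (D) > 52,300 (E)
C is the last rival to drop out, at $111,000; A remains and wins at that price.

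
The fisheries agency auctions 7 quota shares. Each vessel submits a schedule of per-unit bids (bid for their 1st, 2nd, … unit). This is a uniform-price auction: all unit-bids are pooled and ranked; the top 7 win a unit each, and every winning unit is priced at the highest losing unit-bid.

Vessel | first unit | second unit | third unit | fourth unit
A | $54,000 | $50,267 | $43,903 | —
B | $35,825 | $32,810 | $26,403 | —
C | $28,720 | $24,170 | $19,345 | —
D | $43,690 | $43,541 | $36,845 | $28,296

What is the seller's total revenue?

Pooled unit-bids ranked (top 7): 54,000 (A-1), 50,267 (A-2), 43,903 (A-3), 43,690 (D-1), 43,541 (D-2), 36,845 (D-3), 35,825 (B-1)
Highest rejected unit-bid = $32,810.
Allocation: A 3, B 1, D 3. Every unit priced at $32,810.
Revenue = 7 × 32,810 = $229,670.

Total revenue: $229,670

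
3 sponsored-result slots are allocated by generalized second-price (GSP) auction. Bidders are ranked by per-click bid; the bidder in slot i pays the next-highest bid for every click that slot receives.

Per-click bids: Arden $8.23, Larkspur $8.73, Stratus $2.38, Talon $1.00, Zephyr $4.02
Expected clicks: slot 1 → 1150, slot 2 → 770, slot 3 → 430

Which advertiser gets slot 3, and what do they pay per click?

Ranked by bid: $8.73 (Larkspur) > $8.23 (Arden) > $4.02 (Zephyr) > $2.38 (Stratus) > …
Slot 3 goes to the third-ranked bidder, Zephyr, who pays the next bid down: $2.38/click.

Zephyr; $2.38 per click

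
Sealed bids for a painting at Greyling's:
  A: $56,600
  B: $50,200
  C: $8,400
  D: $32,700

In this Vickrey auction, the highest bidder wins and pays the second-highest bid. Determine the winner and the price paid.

A pays $50,200

Vickrey auction: the highest bidder wins and pays the second-highest bid.
Bids in order: 56,600 (A) > 50,200 (B) > 32,700 (D) > 8,400 (C)
A wins with the highest bid; price is set by the runner-up at $50,200.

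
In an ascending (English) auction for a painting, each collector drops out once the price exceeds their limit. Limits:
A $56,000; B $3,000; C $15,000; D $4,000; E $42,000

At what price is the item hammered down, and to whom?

Limits in order: 56,000 (A) > 42,000 (E) > 15,000 (C) > 4,000 (D) > 3,000 (B)
Bidding ends when E exits at $42,000; A takes it.

A wins at $42,000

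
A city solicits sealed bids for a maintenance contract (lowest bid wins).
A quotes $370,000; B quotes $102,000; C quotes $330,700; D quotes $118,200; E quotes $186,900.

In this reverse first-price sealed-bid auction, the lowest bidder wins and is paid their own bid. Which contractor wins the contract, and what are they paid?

Bids ranked: 102,000 (B) < 118,200 (D) < 186,900 (E) < 330,700 (C) < 370,000 (A)
B has the lowest bid and is paid exactly that: $102,000.

B is paid $102,000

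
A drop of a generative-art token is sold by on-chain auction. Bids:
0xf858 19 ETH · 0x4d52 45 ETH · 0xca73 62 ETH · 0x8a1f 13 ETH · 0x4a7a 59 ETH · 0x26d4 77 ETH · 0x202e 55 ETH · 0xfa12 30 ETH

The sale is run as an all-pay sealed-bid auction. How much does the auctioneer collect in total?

Total revenue: 360 ETH

Bids in order: 77 (0x26d4) > 62 (0xca73) > 59 (0x4a7a) > 55 (0x202e) > 45 (0x4d52) > 30 (0xfa12) > …
Every bidder forfeits their bid regardless of winning.
Revenue = 19 + 45 + 62 + 13 + 59 + 77 + 55 + 30 = 360 ETH.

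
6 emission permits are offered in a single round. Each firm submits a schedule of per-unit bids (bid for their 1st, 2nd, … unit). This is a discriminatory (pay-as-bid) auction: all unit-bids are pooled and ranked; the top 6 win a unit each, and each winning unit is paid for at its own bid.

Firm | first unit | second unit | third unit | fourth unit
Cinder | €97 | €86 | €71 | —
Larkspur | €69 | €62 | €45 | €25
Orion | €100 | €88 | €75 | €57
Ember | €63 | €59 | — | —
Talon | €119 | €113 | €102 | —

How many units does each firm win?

Cinder 1, Orion 2, Talon 3

All unit-bids, highest first — top 6: 119 (Talon-1), 113 (Talon-2), 102 (Talon-3), 100 (Orion-1), 97 (Cinder-1), 88 (Orion-2)
Next rejected bid: €86 (not a price — pay-as-bid).
Allocation: Cinder 1, Orion 2, Talon 3.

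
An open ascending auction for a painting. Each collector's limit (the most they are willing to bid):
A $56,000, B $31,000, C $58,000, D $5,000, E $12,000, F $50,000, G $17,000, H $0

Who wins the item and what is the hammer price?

Sorting limits: 58,000 (C) > 56,000 (A) > 50,000 (F) > 31,000 (B) > 17,000 (G) > 12,000 (E) > …
A is the last rival to drop out, at $56,000; C remains and wins at that price.

C wins at $56,000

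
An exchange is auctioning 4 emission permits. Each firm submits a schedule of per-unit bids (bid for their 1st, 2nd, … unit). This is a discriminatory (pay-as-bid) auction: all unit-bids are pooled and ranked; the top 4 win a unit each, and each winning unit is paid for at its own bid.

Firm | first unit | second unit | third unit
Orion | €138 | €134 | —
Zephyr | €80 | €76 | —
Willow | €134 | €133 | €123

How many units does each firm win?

Orion 2, Willow 2

Pooled unit-bids ranked (top 4): 138 (Orion-1), 134 (Orion-2), 134 (Willow-1), 133 (Willow-2)
Next rejected bid: €123 (not a price — pay-as-bid).
Allocation: Orion 2, Willow 2.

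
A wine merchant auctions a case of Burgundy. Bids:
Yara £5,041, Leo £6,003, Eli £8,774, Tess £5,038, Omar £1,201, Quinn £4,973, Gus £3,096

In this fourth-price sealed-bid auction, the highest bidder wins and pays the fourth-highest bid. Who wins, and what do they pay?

Eli pays £5,038

Bids in order: 8,774 (Eli) > 6,003 (Leo) > 5,041 (Yara) > 5,038 (Tess) > 4,973 (Quinn) > 3,096 (Gus) > …
Eli wins; payment is bid #4 in the ranking = £5,038.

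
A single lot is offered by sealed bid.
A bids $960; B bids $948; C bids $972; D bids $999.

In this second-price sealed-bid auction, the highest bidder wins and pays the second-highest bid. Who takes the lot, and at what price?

D pays $972

Bids in order: 999 (D) > 972 (C) > 960 (A) > 948 (B)
D wins with the highest bid; price is set by the runner-up at $972.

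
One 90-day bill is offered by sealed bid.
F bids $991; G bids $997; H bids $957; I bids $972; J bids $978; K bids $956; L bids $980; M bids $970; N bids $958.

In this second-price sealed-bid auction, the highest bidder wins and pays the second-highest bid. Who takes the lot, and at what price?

G pays $991

Bids ranked: 997 (G) > 991 (F) > 980 (L) > 978 (J) > 972 (I) > 970 (M) > …
Second-price: G pays F's bid of $991.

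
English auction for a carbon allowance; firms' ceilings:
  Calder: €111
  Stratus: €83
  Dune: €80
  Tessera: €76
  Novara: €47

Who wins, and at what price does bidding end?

Rule: the price rises until one bidder remains; the winner pays the price at which the last rival dropped out.
Sorting limits: 111 (Calder) > 83 (Stratus) > 80 (Dune) > 76 (Tessera) > 47 (Novara)
Once the price passes €83, only Calder is left; the hammer falls at Stratus's limit of €83.

Calder wins at €83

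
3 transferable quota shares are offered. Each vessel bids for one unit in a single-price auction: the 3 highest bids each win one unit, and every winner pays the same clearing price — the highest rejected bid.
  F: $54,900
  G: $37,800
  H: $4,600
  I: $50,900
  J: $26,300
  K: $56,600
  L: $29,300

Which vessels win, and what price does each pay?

Bids ranked high→low: 56,600 (K), 54,900 (F), 50,900 (I), 37,800 (G), 29,300 (L), …
Top 3: K, F, I.
Highest unsuccessful bid: $37,800 → clearing price.

K, F, I; each pays $37,800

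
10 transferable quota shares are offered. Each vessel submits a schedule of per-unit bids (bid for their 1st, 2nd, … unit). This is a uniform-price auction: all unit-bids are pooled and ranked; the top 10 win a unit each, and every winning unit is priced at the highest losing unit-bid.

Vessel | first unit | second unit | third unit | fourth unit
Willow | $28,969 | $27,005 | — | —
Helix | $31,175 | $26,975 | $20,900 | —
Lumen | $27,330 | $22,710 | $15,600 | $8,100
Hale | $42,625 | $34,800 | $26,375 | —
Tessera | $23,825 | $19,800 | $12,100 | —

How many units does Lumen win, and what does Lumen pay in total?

Lumen: 2 units, pays $41,800

Pooled unit-bids ranked (top 10): 42,625 (Hale-1), 34,800 (Hale-2), 31,175 (Helix-1), 28,969 (Willow-1), 27,330 (Lumen-1), 27,005 (Willow-2), 26,975 (Helix-2), 26,375 (Hale-3), 23,825 (Tessera-1), 22,710 (Lumen-2)
First bid not allocated: $20,900.
Lumen wins 2 unit(s) at $20,900 each.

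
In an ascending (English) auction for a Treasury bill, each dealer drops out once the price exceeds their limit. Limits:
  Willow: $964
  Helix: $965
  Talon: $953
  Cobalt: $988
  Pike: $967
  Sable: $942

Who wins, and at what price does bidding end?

Sorting limits: 988 (Cobalt) > 967 (Pike) > 965 (Helix) > 964 (Willow) > 953 (Talon) > 942 (Sable)
Once the price passes $967, only Cobalt is left; the hammer falls at Pike's limit of $967.

Cobalt wins at $967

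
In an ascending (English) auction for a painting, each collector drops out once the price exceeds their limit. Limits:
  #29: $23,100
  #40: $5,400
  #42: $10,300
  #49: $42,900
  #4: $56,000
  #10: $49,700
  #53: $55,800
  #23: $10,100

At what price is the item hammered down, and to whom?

#4 wins at $55,800

Rule: the price rises until one bidder remains; the winner pays the price at which the last rival dropped out.
Limits in order: 56,000 (#4) > 55,800 (#53) > 49,700 (#10) > 42,900 (#49) > 23,100 (#29) > 10,300 (#42) > …
Bidding ends when #53 exits at $55,800; #4 takes it.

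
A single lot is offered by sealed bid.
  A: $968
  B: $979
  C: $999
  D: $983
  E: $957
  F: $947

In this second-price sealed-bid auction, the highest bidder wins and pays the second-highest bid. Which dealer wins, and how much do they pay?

Second-price sealed-bid auction: the highest bidder wins and pays the second-highest bid.
Sorting bids: 999 (C) > 983 (D) > 979 (B) > 968 (A) > 957 (E) > 947 (F)
C is highest; pays the second-highest bid, $983.

C pays $983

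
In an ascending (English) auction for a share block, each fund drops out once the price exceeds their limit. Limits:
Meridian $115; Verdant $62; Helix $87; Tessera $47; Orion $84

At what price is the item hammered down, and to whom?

Meridian wins at $87

Ascending (English) auction: the price rises until one bidder remains; the winner pays the price at which the last rival dropped out.
Limits in order: 115 (Meridian) > 87 (Helix) > 84 (Orion) > 62 (Verdant) > 47 (Tessera)
Helix is the last rival to drop out, at $87; Meridian remains and wins at that price.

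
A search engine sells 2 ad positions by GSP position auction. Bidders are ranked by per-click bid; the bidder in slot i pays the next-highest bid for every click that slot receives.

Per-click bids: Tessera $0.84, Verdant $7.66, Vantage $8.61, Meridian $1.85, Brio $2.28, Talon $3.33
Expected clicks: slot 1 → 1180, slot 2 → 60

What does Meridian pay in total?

Ranked by bid: $8.61 (Vantage) > $7.66 (Verdant) > $3.33 (Talon) > …
Meridian ranks below slot 2 → no slot, pays nothing.

Meridian pays $0.00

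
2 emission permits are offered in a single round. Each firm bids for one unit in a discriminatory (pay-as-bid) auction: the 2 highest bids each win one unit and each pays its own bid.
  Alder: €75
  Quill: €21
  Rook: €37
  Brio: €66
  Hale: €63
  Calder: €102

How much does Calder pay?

Ordering the bids: 102 (Calder), 75 (Alder), 66 (Brio), 63 (Hale), …
Top 2: Calder, Alder.
Calder wins → own bid €102.

Calder pays €102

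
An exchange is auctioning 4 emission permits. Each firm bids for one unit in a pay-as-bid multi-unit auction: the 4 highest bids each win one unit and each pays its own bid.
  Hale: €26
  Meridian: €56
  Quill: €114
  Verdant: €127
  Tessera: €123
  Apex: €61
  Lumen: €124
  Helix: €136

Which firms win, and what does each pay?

Sorting: 136 (Helix), 127 (Verdant), 124 (Lumen), 123 (Tessera), 114 (Quill), 61 (Apex), …
The 4 highest are Helix, Verdant, Lumen, Tessera.
Each winner pays its own bid: Helix €136, Verdant €127, Lumen €124, Tessera €123.

Helix €136, Verdant €127, Lumen €124, Tessera €123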